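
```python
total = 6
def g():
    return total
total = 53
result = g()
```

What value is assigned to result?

Step 1: total is first set to 6, then reassigned to 53.
Step 2: g() is called after the reassignment, so it looks up the current global total = 53.
Step 3: result = 53

The answer is 53.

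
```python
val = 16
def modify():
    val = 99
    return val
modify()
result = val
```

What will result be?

Step 1: Global val = 16.
Step 2: modify() creates local val = 99 (shadow, not modification).
Step 3: After modify() returns, global val is unchanged. result = 16

The answer is 16.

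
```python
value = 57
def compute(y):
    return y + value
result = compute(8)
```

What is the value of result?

Step 1: value = 57 is defined globally.
Step 2: compute(8) uses parameter y = 8 and looks up value from global scope = 57.
Step 3: result = 8 + 57 = 65

The answer is 65.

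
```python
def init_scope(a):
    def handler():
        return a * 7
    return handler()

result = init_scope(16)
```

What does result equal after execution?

Step 1: init_scope(16) binds parameter a = 16.
Step 2: handler() accesses a = 16 from enclosing scope.
Step 3: result = 16 * 7 = 112

The answer is 112.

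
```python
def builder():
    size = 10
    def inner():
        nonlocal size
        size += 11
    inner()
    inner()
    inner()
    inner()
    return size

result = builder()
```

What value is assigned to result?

Step 1: size starts at 10.
Step 2: inner() is called 4 times, each adding 11.
Step 3: size = 10 + 11 * 4 = 54

The answer is 54.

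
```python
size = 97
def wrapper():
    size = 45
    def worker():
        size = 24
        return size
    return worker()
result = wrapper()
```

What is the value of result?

Step 1: Three scopes define size: global (97), wrapper (45), worker (24).
Step 2: worker() has its own local size = 24, which shadows both enclosing and global.
Step 3: result = 24 (local wins in LEGB)

The answer is 24.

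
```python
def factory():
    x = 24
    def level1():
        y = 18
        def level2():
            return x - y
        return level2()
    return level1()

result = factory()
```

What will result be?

Step 1: x = 24 in factory. y = 18 in level1.
Step 2: level2() reads x = 24 and y = 18 from enclosing scopes.
Step 3: result = 24 - 18 = 6

The answer is 6.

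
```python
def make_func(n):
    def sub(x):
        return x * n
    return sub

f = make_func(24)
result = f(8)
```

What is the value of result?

Step 1: make_func(24) creates a closure capturing n = 24.
Step 2: f(8) computes 8 * 24 = 192.
Step 3: result = 192

The answer is 192.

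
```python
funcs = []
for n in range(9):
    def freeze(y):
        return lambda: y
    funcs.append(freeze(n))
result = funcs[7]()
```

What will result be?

Step 1: freeze(n) creates a new scope capturing y = n at call time.
Step 2: funcs[7] = freeze(7), so its lambda captures y = 7.
Step 3: result = 7 (closure factory fixes late binding)

The answer is 7.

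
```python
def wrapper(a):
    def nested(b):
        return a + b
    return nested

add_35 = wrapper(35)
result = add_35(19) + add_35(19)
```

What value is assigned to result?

Step 1: add_35 captures a = 35.
Step 2: add_35(19) = 35 + 19 = 54, called twice.
Step 3: result = 54 + 54 = 108

The answer is 108.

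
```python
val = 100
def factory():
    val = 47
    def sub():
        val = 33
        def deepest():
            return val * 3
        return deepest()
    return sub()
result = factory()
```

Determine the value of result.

Step 1: deepest() looks up val through LEGB: not local, finds val = 33 in enclosing sub().
Step 2: Returns 33 * 3 = 99.
Step 3: result = 99

The answer is 99.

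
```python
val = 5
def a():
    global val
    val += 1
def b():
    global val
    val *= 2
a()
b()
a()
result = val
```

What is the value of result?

Step 1: val = 5.
Step 2: a(): val = 5 + 1 = 6.
Step 3: b(): val = 6 * 2 = 12.
Step 4: a(): val = 12 + 1 = 13

The answer is 13.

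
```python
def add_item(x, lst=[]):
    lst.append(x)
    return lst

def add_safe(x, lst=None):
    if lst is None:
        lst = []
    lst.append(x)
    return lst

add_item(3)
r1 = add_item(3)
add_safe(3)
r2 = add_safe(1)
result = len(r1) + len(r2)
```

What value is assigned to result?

Step 1: add_item shares mutable default: after 2 calls, lst = [3, 3], len = 2.
Step 2: add_safe creates fresh list each time: r2 = [1], len = 1.
Step 3: result = 2 + 1 = 3

The answer is 3.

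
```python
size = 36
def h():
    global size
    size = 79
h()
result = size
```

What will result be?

Step 1: size = 36 globally.
Step 2: h() declares global size and sets it to 79.
Step 3: After h(), global size = 79. result = 79

The answer is 79.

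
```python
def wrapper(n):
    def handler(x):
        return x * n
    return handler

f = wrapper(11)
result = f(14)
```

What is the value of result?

Step 1: wrapper(11) creates a closure capturing n = 11.
Step 2: f(14) computes 14 * 11 = 154.
Step 3: result = 154

The answer is 154.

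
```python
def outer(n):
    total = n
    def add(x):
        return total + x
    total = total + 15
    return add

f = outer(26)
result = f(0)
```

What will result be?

Step 1: outer(26) sets total = 26, then total = 26 + 15 = 41.
Step 2: Closures capture by reference, so add sees total = 41.
Step 3: f(0) returns 41 + 0 = 41

The answer is 41.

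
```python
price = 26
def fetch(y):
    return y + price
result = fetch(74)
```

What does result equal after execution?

Step 1: price = 26 is defined globally.
Step 2: fetch(74) uses parameter y = 74 and looks up price from global scope = 26.
Step 3: result = 74 + 26 = 100

The answer is 100.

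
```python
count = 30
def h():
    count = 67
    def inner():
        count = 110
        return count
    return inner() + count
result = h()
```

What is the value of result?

Step 1: h() has local count = 67. inner() has local count = 110.
Step 2: inner() returns its local count = 110.
Step 3: h() returns 110 + its own count (67) = 177

The answer is 177.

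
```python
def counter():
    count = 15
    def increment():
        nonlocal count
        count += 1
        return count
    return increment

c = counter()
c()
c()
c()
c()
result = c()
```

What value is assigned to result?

Step 1: counter() creates closure with count = 15.
Step 2: Each c() call increments count via nonlocal. After 5 calls: 15 + 5 = 20.
Step 3: result = 20

The answer is 20.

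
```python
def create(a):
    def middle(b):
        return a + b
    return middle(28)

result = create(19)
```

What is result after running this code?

Step 1: create(19) passes a = 19.
Step 2: middle(28) has b = 28, reads a = 19 from enclosing.
Step 3: result = 19 + 28 = 47

The answer is 47.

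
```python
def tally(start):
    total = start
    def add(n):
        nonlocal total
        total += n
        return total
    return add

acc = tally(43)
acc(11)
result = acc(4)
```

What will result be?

Step 1: tally(43) creates closure with total = 43.
Step 2: First acc(11): total = 43 + 11 = 54.
Step 3: Second acc(4): total = 54 + 4 = 58. result = 58

The answer is 58.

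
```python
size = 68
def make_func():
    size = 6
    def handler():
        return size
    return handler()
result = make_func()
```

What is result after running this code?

Step 1: size = 68 globally, but make_func() defines size = 6 locally.
Step 2: handler() looks up size. Not in local scope, so checks enclosing scope (make_func) and finds size = 6.
Step 3: result = 6

The answer is 6.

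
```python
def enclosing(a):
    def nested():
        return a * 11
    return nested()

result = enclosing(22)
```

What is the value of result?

Step 1: enclosing(22) binds parameter a = 22.
Step 2: nested() accesses a = 22 from enclosing scope.
Step 3: result = 22 * 11 = 242

The answer is 242.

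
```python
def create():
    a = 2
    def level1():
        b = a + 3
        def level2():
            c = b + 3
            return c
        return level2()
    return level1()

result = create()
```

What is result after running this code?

Step 1: a = 2. b = a + 3 = 5.
Step 2: c = b + 3 = 5 + 3 = 8.
Step 3: result = 8

The answer is 8.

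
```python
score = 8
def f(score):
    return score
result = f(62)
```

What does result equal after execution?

Step 1: Global score = 8.
Step 2: f(62) takes parameter score = 62, which shadows the global.
Step 3: result = 62

The answer is 62.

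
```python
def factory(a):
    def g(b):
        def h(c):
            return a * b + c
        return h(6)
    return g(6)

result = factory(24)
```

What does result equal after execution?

Step 1: a = 24, b = 6, c = 6.
Step 2: h() computes a * b + c = 24 * 6 + 6 = 150.
Step 3: result = 150

The answer is 150.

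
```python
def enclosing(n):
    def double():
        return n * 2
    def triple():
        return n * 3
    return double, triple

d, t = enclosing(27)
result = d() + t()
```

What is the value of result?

Step 1: Both closures capture the same n = 27.
Step 2: d() = 27 * 2 = 54, t() = 27 * 3 = 81.
Step 3: result = 54 + 81 = 135

The answer is 135.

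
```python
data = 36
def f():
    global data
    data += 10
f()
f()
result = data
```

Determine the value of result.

Step 1: data = 36.
Step 2: First f(): data = 36 + 10 = 46.
Step 3: Second f(): data = 46 + 10 = 56. result = 56

The answer is 56.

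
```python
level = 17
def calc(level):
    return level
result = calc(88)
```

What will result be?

Step 1: Global level = 17.
Step 2: calc(88) takes parameter level = 88, which shadows the global.
Step 3: result = 88

The answer is 88.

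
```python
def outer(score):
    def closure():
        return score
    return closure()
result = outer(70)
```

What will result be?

Step 1: outer(70) binds parameter score = 70.
Step 2: closure() looks up score in enclosing scope and finds the parameter score = 70.
Step 3: result = 70

The answer is 70.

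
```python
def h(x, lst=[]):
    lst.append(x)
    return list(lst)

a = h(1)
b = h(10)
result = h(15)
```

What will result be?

Step 1: Default list is shared. list() creates copies for return values.
Step 2: Internal list grows: [1] -> [1, 10] -> [1, 10, 15].
Step 3: result = [1, 10, 15]

The answer is [1, 10, 15].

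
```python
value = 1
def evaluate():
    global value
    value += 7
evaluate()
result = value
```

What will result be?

Step 1: value = 1 globally.
Step 2: evaluate() modifies global value: value += 7 = 8.
Step 3: result = 8

The answer is 8.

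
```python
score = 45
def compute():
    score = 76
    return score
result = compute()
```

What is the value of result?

Step 1: Global score = 45.
Step 2: compute() creates local score = 76, shadowing the global.
Step 3: Returns local score = 76. result = 76

The answer is 76.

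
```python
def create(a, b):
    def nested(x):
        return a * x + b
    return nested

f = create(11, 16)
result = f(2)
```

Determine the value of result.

Step 1: create(11, 16) captures a = 11, b = 16.
Step 2: f(2) computes 11 * 2 + 16 = 38.
Step 3: result = 38

The answer is 38.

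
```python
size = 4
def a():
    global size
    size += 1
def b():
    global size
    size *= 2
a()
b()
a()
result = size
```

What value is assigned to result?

Step 1: size = 4.
Step 2: a(): size = 4 + 1 = 5.
Step 3: b(): size = 5 * 2 = 10.
Step 4: a(): size = 10 + 1 = 11

The answer is 11.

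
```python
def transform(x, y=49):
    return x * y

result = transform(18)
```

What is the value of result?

Step 1: transform(18) uses default y = 49.
Step 2: Returns 18 * 49 = 882.
Step 3: result = 882

The answer is 882.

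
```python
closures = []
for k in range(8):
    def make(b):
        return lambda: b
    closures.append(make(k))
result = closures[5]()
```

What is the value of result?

Step 1: make(k) creates a new scope capturing b = k at call time.
Step 2: closures[5] = make(5), so its lambda captures b = 5.
Step 3: result = 5 (closure factory fixes late binding)

The answer is 5.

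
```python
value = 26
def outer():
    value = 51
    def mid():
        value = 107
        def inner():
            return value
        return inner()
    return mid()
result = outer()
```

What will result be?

Step 1: Three levels of shadowing: global 26, outer 51, mid 107.
Step 2: inner() finds value = 107 in enclosing mid() scope.
Step 3: result = 107

The answer is 107.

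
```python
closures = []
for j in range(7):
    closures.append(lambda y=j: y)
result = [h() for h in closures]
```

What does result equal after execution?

Step 1: Default arg y=j captures j at each iteration.
Step 2: Each lambda has its own default: 0, 1, ..., 6.
Step 3: result = [0, 1, 2, 3, 4, 5, 6]

The answer is [0, 1, 2, 3, 4, 5, 6].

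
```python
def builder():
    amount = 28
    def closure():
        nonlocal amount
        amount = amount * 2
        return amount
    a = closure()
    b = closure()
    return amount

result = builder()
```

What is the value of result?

Step 1: amount starts at 28.
Step 2: First closure(): amount = 28 * 2 = 56.
Step 3: Second closure(): amount = 56 * 2 = 112.
Step 4: result = 112

The answer is 112.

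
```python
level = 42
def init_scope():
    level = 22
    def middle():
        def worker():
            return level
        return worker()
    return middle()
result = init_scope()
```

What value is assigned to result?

Step 1: init_scope() defines level = 22. middle() and worker() have no local level.
Step 2: worker() checks local (none), enclosing middle() (none), enclosing init_scope() and finds level = 22.
Step 3: result = 22

The answer is 22.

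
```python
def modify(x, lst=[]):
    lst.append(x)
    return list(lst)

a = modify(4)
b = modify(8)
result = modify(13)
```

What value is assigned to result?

Step 1: Default list is shared. list() creates copies for return values.
Step 2: Internal list grows: [4] -> [4, 8] -> [4, 8, 13].
Step 3: result = [4, 8, 13]

The answer is [4, 8, 13].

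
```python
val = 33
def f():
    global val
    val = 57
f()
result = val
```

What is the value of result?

Step 1: val = 33 globally.
Step 2: f() declares global val and sets it to 57.
Step 3: After f(), global val = 57. result = 57

The answer is 57.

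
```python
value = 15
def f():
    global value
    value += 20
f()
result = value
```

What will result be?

Step 1: value = 15 globally.
Step 2: f() modifies global value: value += 20 = 35.
Step 3: result = 35

The answer is 35.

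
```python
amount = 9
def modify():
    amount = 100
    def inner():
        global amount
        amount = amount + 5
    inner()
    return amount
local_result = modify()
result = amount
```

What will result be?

Step 1: Global amount = 9. modify() creates local amount = 100.
Step 2: inner() declares global amount and adds 5: global amount = 9 + 5 = 14.
Step 3: modify() returns its local amount = 100 (unaffected by inner).
Step 4: result = global amount = 14

The answer is 14.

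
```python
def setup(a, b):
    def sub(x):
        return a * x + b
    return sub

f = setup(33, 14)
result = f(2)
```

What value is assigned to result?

Step 1: setup(33, 14) captures a = 33, b = 14.
Step 2: f(2) computes 33 * 2 + 14 = 80.
Step 3: result = 80

The answer is 80.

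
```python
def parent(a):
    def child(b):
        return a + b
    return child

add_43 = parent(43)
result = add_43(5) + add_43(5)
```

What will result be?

Step 1: add_43 captures a = 43.
Step 2: add_43(5) = 43 + 5 = 48, called twice.
Step 3: result = 48 + 48 = 96

The answer is 96.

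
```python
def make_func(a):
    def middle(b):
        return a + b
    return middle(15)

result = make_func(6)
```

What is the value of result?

Step 1: make_func(6) passes a = 6.
Step 2: middle(15) has b = 15, reads a = 6 from enclosing.
Step 3: result = 6 + 15 = 21

The answer is 21.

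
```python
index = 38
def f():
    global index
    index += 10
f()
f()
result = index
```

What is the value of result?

Step 1: index = 38.
Step 2: First f(): index = 38 + 10 = 48.
Step 3: Second f(): index = 48 + 10 = 58. result = 58

The answer is 58.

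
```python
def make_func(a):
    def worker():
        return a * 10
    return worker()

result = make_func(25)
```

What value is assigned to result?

Step 1: make_func(25) binds parameter a = 25.
Step 2: worker() accesses a = 25 from enclosing scope.
Step 3: result = 25 * 10 = 250

The answer is 250.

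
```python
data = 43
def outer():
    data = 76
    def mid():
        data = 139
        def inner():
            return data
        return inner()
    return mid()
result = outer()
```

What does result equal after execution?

Step 1: Three levels of shadowing: global 43, outer 76, mid 139.
Step 2: inner() finds data = 139 in enclosing mid() scope.
Step 3: result = 139

The answer is 139.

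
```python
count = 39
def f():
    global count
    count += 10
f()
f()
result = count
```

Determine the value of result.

Step 1: count = 39.
Step 2: First f(): count = 39 + 10 = 49.
Step 3: Second f(): count = 49 + 10 = 59. result = 59

The answer is 59.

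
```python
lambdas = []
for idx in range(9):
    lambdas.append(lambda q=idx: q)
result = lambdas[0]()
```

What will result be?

Step 1: Default argument q=idx captures idx's value at each iteration.
Step 2: lambdas[0] captured q = 0 when idx was 0.
Step 3: result = 0

The answer is 0.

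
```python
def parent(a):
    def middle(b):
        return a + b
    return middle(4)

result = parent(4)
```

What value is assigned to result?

Step 1: parent(4) passes a = 4.
Step 2: middle(4) has b = 4, reads a = 4 from enclosing.
Step 3: result = 4 + 4 = 8

The answer is 8.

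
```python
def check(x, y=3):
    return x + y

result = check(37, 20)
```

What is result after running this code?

Step 1: check(37, 20) overrides default y with 20.
Step 2: Returns 37 + 20 = 57.
Step 3: result = 57

The answer is 57.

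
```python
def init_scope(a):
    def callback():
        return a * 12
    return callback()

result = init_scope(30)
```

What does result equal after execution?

Step 1: init_scope(30) binds parameter a = 30.
Step 2: callback() accesses a = 30 from enclosing scope.
Step 3: result = 30 * 12 = 360

The answer is 360.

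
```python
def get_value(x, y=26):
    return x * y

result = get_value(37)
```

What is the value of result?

Step 1: get_value(37) uses default y = 26.
Step 2: Returns 37 * 26 = 962.
Step 3: result = 962

The answer is 962.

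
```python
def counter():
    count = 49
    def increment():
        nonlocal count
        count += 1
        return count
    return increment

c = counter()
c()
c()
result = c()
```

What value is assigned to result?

Step 1: counter() creates closure with count = 49.
Step 2: Each c() call increments count via nonlocal. After 3 calls: 49 + 3 = 52.
Step 3: result = 52

The answer is 52.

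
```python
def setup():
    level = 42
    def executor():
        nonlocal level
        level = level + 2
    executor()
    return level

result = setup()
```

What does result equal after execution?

Step 1: setup() sets level = 42.
Step 2: executor() uses nonlocal to modify level in setup's scope: level = 42 + 2 = 44.
Step 3: setup() returns the modified level = 44

The answer is 44.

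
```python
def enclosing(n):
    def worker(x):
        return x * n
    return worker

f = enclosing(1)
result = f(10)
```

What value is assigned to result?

Step 1: enclosing(1) creates a closure capturing n = 1.
Step 2: f(10) computes 10 * 1 = 10.
Step 3: result = 10

The answer is 10.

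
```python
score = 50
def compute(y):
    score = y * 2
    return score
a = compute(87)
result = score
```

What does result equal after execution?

Step 1: Global score = 50.
Step 2: compute(87) creates local score = 87 * 2 = 174.
Step 3: Global score unchanged because no global keyword. result = 50

The answer is 50.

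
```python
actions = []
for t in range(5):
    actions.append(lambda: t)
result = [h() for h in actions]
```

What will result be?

Step 1: All 5 lambdas share the same variable t.
Step 2: After the loop, t = 4.
Step 3: Each call returns 4. result = [4, 4, 4, 4, 4]

The answer is [4, 4, 4, 4, 4].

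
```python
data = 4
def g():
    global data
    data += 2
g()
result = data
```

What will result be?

Step 1: data = 4 globally.
Step 2: g() modifies global data: data += 2 = 6.
Step 3: result = 6

The answer is 6.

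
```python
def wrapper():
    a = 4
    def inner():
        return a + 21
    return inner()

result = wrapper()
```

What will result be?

Step 1: wrapper() defines a = 4.
Step 2: inner() reads a = 4 from enclosing scope, returns 4 + 21 = 25.
Step 3: result = 25

The answer is 25.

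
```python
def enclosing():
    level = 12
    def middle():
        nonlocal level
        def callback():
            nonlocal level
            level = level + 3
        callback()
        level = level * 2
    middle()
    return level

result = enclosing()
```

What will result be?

Step 1: level = 12.
Step 2: callback() adds 3: level = 12 + 3 = 15.
Step 3: middle() doubles: level = 15 * 2 = 30.
Step 4: result = 30

The answer is 30.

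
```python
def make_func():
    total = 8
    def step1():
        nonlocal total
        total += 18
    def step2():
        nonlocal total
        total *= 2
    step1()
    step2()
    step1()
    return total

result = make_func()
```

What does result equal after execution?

Step 1: total = 8.
Step 2: step1(): total = 8 + 18 = 26.
Step 3: step2(): total = 26 * 2 = 52.
Step 4: step1(): total = 52 + 18 = 70. result = 70

The answer is 70.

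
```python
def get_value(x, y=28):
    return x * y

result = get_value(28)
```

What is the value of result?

Step 1: get_value(28) uses default y = 28.
Step 2: Returns 28 * 28 = 784.
Step 3: result = 784

The answer is 784.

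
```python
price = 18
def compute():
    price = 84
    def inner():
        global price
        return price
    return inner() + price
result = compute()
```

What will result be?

Step 1: Global price = 18. compute() shadows with local price = 84.
Step 2: inner() uses global keyword, so inner() returns global price = 18.
Step 3: compute() returns 18 + 84 = 102

The answer is 102.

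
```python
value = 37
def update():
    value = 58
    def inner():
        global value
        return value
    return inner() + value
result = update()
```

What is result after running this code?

Step 1: Global value = 37. update() shadows with local value = 58.
Step 2: inner() uses global keyword, so inner() returns global value = 37.
Step 3: update() returns 37 + 58 = 95

The answer is 95.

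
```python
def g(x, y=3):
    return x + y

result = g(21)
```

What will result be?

Step 1: g(21) uses default y = 3.
Step 2: Returns 21 + 3 = 24.
Step 3: result = 24

The answer is 24.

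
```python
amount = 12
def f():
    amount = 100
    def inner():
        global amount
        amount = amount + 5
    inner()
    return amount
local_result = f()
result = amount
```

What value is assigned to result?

Step 1: Global amount = 12. f() creates local amount = 100.
Step 2: inner() declares global amount and adds 5: global amount = 12 + 5 = 17.
Step 3: f() returns its local amount = 100 (unaffected by inner).
Step 4: result = global amount = 17

The answer is 17.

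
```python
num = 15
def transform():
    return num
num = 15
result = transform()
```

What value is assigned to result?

Step 1: num is first set to 15, then reassigned to 15.
Step 2: transform() is called after the reassignment, so it looks up the current global num = 15.
Step 3: result = 15

The answer is 15.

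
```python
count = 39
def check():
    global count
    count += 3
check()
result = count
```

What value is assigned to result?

Step 1: count = 39 globally.
Step 2: check() modifies global count: count += 3 = 42.
Step 3: result = 42

The answer is 42.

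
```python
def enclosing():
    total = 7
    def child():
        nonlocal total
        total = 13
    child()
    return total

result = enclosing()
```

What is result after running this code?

Step 1: enclosing() sets total = 7.
Step 2: child() uses nonlocal to reassign total = 13.
Step 3: result = 13

The answer is 13.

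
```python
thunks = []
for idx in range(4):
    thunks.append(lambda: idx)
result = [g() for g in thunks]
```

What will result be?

Step 1: All 4 lambdas share the same variable idx.
Step 2: After the loop, idx = 3.
Step 3: Each call returns 3. result = [3, 3, 3, 3]

The answer is [3, 3, 3, 3].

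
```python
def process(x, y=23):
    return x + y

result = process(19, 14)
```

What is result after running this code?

Step 1: process(19, 14) overrides default y with 14.
Step 2: Returns 19 + 14 = 33.
Step 3: result = 33

The answer is 33.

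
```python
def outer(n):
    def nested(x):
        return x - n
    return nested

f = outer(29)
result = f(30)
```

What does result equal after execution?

Step 1: outer(29) creates a closure capturing n = 29.
Step 2: f(30) computes 30 - 29 = 1.
Step 3: result = 1

The answer is 1.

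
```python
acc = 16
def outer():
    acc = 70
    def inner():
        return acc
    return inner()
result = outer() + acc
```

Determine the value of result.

Step 1: Global acc = 16. outer() shadows with acc = 70.
Step 2: inner() returns enclosing acc = 70. outer() = 70.
Step 3: result = 70 + global acc (16) = 86

The answer is 86.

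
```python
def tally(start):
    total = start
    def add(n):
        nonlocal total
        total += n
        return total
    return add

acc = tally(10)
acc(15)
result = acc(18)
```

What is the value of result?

Step 1: tally(10) creates closure with total = 10.
Step 2: First acc(15): total = 10 + 15 = 25.
Step 3: Second acc(18): total = 25 + 18 = 43. result = 43

The answer is 43.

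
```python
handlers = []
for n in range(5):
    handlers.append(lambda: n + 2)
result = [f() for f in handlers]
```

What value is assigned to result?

Step 1: All lambdas capture n by reference. After the loop, n = 4.
Step 2: Each call returns 4 + 2 = 6.
Step 3: result = [6, 6, 6, 6, 6]

The answer is [6, 6, 6, 6, 6].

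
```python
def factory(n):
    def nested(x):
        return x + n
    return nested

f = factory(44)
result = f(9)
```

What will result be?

Step 1: factory(44) creates a closure that captures n = 44.
Step 2: f(9) calls the closure with x = 9, returning 9 + 44 = 53.
Step 3: result = 53

The answer is 53.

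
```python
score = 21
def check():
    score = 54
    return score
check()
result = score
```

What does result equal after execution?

Step 1: score = 21 globally.
Step 2: check() creates a LOCAL score = 54 (no global keyword!).
Step 3: The global score is unchanged. result = 21

The answer is 21.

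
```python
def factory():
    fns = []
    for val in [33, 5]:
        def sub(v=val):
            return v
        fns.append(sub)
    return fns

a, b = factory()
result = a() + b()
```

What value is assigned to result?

Step 1: Default argument v=val captures val at each iteration.
Step 2: a() returns 33 (captured at first iteration), b() returns 5 (captured at second).
Step 3: result = 33 + 5 = 38

The answer is 38.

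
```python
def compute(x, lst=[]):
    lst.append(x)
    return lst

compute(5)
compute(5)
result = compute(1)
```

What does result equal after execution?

Step 1: Mutable default argument gotcha! The list [] is created once.
Step 2: Each call appends to the SAME list: [5], [5, 5], [5, 5, 1].
Step 3: result = [5, 5, 1]

The answer is [5, 5, 1].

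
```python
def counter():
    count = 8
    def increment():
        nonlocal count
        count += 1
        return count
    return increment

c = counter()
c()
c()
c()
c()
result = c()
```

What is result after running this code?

Step 1: counter() creates closure with count = 8.
Step 2: Each c() call increments count via nonlocal. After 5 calls: 8 + 5 = 13.
Step 3: result = 13

The answer is 13.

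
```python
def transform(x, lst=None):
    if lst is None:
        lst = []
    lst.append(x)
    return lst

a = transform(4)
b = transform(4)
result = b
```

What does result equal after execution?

Step 1: None default with guard creates a NEW list each call.
Step 2: a = [4] (fresh list). b = [4] (another fresh list).
Step 3: result = [4] (this is the fix for mutable default)

The answer is [4].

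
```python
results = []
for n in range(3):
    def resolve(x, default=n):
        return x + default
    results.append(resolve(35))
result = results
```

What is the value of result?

Step 1: Default argument default=n is evaluated at function definition time.
Step 2: Each iteration creates resolve with default = current n value.
Step 3: resolve(35) returns 35 + default. results = [35, 36, 37]

The answer is [35, 36, 37].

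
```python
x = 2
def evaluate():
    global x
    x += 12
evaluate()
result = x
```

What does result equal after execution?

Step 1: x = 2 globally.
Step 2: evaluate() modifies global x: x += 12 = 14.
Step 3: result = 14

The answer is 14.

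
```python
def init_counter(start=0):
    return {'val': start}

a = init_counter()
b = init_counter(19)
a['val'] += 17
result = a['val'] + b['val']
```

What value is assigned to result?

Step 1: init_counter() returns a new dict each call (immutable default 0).
Step 2: a = {'val': 0}, b = {'val': 19}.
Step 3: a['val'] += 17 = 17. result = 17 + 19 = 36

The answer is 36.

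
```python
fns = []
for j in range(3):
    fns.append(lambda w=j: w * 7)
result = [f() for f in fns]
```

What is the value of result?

Step 1: Default arg w=j captures j at each iteration.
Step 2: fns[k] has w defaulting to k, returns k * 7.
Step 3: result = [0, 7, 14]

The answer is [0, 7, 14].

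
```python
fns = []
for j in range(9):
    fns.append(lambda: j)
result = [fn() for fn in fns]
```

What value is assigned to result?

Step 1: All 9 lambdas share the same variable j.
Step 2: After the loop, j = 8.
Step 3: Each call returns 8. result = [8, 8, 8, 8, 8, 8, 8, 8, 8]

The answer is [8, 8, 8, 8, 8, 8, 8, 8, 8].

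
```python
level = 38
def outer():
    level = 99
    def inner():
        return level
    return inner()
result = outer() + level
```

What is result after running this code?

Step 1: Global level = 38. outer() shadows with level = 99.
Step 2: inner() returns enclosing level = 99. outer() = 99.
Step 3: result = 99 + global level (38) = 137

The answer is 137.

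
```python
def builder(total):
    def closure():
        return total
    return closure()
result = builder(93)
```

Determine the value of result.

Step 1: builder(93) binds parameter total = 93.
Step 2: closure() looks up total in enclosing scope and finds the parameter total = 93.
Step 3: result = 93

The answer is 93.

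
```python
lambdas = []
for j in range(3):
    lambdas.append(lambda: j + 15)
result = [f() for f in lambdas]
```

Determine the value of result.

Step 1: All lambdas capture j by reference. After the loop, j = 2.
Step 2: Each call returns 2 + 15 = 17.
Step 3: result = [17, 17, 17]

The answer is [17, 17, 17].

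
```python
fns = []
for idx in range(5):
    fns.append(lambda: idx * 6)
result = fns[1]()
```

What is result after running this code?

Step 1: All lambdas reference the same variable idx (late binding).
Step 2: After the loop, idx = 4. Every lambda returns idx * 6.
Step 3: fns[1]() = 4 * 6 = 24

The answer is 24.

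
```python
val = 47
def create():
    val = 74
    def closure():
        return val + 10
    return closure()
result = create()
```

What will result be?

Step 1: create() shadows global val with val = 74.
Step 2: closure() finds val = 74 in enclosing scope, computes 74 + 10 = 84.
Step 3: result = 84

The answer is 84.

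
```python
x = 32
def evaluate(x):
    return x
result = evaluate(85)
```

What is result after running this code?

Step 1: Global x = 32.
Step 2: evaluate(85) takes parameter x = 85, which shadows the global.
Step 3: result = 85

The answer is 85.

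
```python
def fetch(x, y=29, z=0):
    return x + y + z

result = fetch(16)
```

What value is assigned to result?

Step 1: fetch(16) uses defaults y = 29, z = 0.
Step 2: Returns 16 + 29 + 0 = 45.
Step 3: result = 45

The answer is 45.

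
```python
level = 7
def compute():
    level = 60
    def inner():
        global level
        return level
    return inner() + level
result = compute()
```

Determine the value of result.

Step 1: Global level = 7. compute() shadows with local level = 60.
Step 2: inner() uses global keyword, so inner() returns global level = 7.
Step 3: compute() returns 7 + 60 = 67

The answer is 67.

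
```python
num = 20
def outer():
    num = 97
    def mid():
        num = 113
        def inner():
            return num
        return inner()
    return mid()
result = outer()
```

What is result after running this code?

Step 1: Three levels of shadowing: global 20, outer 97, mid 113.
Step 2: inner() finds num = 113 in enclosing mid() scope.
Step 3: result = 113

The answer is 113.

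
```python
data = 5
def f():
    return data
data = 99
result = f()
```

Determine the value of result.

Step 1: data is first set to 5, then reassigned to 99.
Step 2: f() is called after the reassignment, so it looks up the current global data = 99.
Step 3: result = 99

The answer is 99.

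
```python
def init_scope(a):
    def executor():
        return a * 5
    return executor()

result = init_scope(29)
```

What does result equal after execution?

Step 1: init_scope(29) binds parameter a = 29.
Step 2: executor() accesses a = 29 from enclosing scope.
Step 3: result = 29 * 5 = 145

The answer is 145.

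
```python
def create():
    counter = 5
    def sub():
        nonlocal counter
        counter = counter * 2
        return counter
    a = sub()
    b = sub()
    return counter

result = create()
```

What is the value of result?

Step 1: counter starts at 5.
Step 2: First sub(): counter = 5 * 2 = 10.
Step 3: Second sub(): counter = 10 * 2 = 20.
Step 4: result = 20

The answer is 20.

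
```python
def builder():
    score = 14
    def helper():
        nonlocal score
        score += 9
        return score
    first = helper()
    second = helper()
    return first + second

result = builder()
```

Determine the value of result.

Step 1: score starts at 14.
Step 2: First call: score = 14 + 9 = 23, returns 23.
Step 3: Second call: score = 23 + 9 = 32, returns 32.
Step 4: result = 23 + 32 = 55

The answer is 55.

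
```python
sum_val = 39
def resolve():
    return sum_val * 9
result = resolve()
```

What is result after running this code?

Step 1: sum_val = 39 is defined globally.
Step 2: resolve() looks up sum_val from global scope = 39, then computes 39 * 9 = 351.
Step 3: result = 351

The answer is 351.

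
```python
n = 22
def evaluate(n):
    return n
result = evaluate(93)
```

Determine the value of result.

Step 1: Global n = 22.
Step 2: evaluate(93) takes parameter n = 93, which shadows the global.
Step 3: result = 93

The answer is 93.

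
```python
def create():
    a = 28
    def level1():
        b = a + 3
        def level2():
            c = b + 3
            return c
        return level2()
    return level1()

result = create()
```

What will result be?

Step 1: a = 28. b = a + 3 = 31.
Step 2: c = b + 3 = 31 + 3 = 34.
Step 3: result = 34

The answer is 34.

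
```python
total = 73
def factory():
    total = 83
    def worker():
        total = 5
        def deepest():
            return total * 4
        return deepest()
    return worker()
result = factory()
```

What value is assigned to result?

Step 1: deepest() looks up total through LEGB: not local, finds total = 5 in enclosing worker().
Step 2: Returns 5 * 4 = 20.
Step 3: result = 20

The answer is 20.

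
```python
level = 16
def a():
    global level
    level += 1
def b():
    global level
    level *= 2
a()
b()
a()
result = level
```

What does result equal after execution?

Step 1: level = 16.
Step 2: a(): level = 16 + 1 = 17.
Step 3: b(): level = 17 * 2 = 34.
Step 4: a(): level = 34 + 1 = 35

The answer is 35.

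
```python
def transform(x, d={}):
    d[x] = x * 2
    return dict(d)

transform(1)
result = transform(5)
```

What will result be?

Step 1: Mutable default dict is shared across calls.
Step 2: First call adds 1: 2. Second call adds 5: 10.
Step 3: result = {1: 2, 5: 10}

The answer is {1: 2, 5: 10}.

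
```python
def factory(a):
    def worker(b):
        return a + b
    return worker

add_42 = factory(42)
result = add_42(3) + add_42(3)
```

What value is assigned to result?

Step 1: add_42 captures a = 42.
Step 2: add_42(3) = 42 + 3 = 45, called twice.
Step 3: result = 45 + 45 = 90

The answer is 90.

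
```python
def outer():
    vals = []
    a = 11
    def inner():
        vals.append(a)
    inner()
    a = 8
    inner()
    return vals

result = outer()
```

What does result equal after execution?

Step 1: a = 11. inner() appends current a to vals.
Step 2: First inner(): appends 11. Then a = 8.
Step 3: Second inner(): appends 8 (closure sees updated a). result = [11, 8]

The answer is [11, 8].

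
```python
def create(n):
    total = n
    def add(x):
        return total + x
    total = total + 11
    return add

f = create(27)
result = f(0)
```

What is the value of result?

Step 1: create(27) sets total = 27, then total = 27 + 11 = 38.
Step 2: Closures capture by reference, so add sees total = 38.
Step 3: f(0) returns 38 + 0 = 38

The answer is 38.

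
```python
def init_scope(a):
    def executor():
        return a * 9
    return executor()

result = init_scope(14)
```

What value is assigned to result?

Step 1: init_scope(14) binds parameter a = 14.
Step 2: executor() accesses a = 14 from enclosing scope.
Step 3: result = 14 * 9 = 126

The answer is 126.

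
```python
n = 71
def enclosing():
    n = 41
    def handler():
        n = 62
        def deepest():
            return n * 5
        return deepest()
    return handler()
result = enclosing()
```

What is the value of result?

Step 1: deepest() looks up n through LEGB: not local, finds n = 62 in enclosing handler().
Step 2: Returns 62 * 5 = 310.
Step 3: result = 310

The answer is 310.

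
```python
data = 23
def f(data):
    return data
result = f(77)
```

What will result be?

Step 1: Global data = 23.
Step 2: f(77) takes parameter data = 77, which shadows the global.
Step 3: result = 77

The answer is 77.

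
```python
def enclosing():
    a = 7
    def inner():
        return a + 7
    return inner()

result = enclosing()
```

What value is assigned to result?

Step 1: enclosing() defines a = 7.
Step 2: inner() reads a = 7 from enclosing scope, returns 7 + 7 = 14.
Step 3: result = 14

The answer is 14.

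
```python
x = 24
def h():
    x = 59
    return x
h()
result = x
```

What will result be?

Step 1: x = 24 globally.
Step 2: h() creates a LOCAL x = 59 (no global keyword!).
Step 3: The global x is unchanged. result = 24

The answer is 24.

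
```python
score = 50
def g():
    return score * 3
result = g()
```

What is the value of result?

Step 1: score = 50 is defined globally.
Step 2: g() looks up score from global scope = 50, then computes 50 * 3 = 150.
Step 3: result = 150

The answer is 150.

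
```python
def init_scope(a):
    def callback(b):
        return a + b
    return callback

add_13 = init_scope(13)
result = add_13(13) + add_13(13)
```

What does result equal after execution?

Step 1: add_13 captures a = 13.
Step 2: add_13(13) = 13 + 13 = 26, called twice.
Step 3: result = 26 + 26 = 52

The answer is 52.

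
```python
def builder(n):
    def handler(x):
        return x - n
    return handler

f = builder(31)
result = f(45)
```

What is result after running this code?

Step 1: builder(31) creates a closure capturing n = 31.
Step 2: f(45) computes 45 - 31 = 14.
Step 3: result = 14

The answer is 14.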